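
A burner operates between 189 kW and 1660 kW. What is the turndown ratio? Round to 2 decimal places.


TDR = Q_max / Q_min
TDR = 1660 / 189 = 8.78


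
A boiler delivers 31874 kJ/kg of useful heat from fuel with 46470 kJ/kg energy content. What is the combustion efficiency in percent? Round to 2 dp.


Efficiency = (Q_useful / Q_fuel) * 100
Efficiency = (31874 / 46470) * 100
Efficiency = 0.6859 * 100 = 68.59%


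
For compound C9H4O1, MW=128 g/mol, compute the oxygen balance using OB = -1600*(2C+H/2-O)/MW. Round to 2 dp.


OB = -1600 * (2C + H/2 - O) / MW
Inner = 2*9 + 4/2 - 1 = 19.00
OB = -1600 * 19.00 / 128 = -237.50%


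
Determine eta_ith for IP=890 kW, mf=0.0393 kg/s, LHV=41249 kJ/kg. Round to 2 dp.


eta_ith = (IP / (mf * LHV)) * 100
Denominator = 0.0393 * 41249 = 1621.0857 kW
eta_ith = (890 / 1621.0857) * 100 = 54.90%


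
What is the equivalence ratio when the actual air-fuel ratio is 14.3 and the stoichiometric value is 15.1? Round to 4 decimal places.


phi = AFR_stoich / AFR_actual
phi = 15.1 / 14.3 = 1.0559


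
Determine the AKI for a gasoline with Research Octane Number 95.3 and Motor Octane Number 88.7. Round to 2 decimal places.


AKI = (RON + MON) / 2
AKI = (95.3 + 88.7) / 2
AKI = 184.0 / 2 = 92.00


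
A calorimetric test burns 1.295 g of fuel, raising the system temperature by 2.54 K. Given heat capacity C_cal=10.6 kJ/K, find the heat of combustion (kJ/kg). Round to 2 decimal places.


Hc = C_cal * delta_T / m_fuel
Q_released = 10.6 * 2.54 = 26.9240 kJ
m_fuel = 1.295 g = 1.295/1000 kg = 0.001295 kg
Hc = 26.9240 / 0.001295 = 20790.73 kJ/kg


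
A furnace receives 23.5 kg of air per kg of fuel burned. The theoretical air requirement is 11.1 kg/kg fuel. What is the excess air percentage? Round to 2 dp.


Excess air = actual - stoichiometric = 23.5 - 11.1 = 12.40 kg/kg fuel
Excess air % = (excess / stoich) * 100 = (12.40 / 11.1) * 100 = 111.71%


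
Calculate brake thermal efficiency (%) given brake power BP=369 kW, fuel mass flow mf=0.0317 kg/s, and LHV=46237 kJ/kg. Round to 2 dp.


eta_BTE = (BP / (mf * LHV)) * 100
Denominator = 0.0317 * 46237 = 1465.7129 kW
eta_BTE = (369 / 1465.7129) * 100 = 25.18%


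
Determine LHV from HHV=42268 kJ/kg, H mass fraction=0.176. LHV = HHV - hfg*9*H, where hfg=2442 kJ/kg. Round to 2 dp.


LHV = HHV - hfg * 9 * H
Water correction = 2442 * 9 * 0.176 = 3868.128 kJ/kg
LHV = 42268 - 3868.128 = 38399.87 kJ/kg


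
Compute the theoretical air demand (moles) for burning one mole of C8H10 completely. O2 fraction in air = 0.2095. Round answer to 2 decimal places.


Balanced combustion: C8H10 + 10.5 O2 -> 8 CO2 + 5 H2O
O2 needed = C + H/4 = 8 + 10/4 = 10.50 moles
Air moles = O2 / 0.2095 = 10.50 / 0.2095 = 50.12 moles air


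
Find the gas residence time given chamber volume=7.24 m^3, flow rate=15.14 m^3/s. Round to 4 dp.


tau = V / Q_flow
tau = 7.24 / 15.14 = 0.4782 s


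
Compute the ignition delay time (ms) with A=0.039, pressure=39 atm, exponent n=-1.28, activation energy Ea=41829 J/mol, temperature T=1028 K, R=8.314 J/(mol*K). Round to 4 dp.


tau = A * P^n * exp(Ea/(R*T))
P^n = 39^(-1.28) = 0.00919258
Ea/(R*T) = 41829/(8.314*1028) = 4.894117
exp(Ea/(R*T)) = 133.502072
tau = 0.039 * 0.00919258 * 133.502072 = 0.0479 ms


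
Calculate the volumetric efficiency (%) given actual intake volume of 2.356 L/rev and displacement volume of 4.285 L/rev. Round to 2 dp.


eta_v = (V_actual / V_disp) * 100
Ratio = 2.356 / 4.285 = 0.5498
eta_v = 0.5498 * 100 = 54.98%


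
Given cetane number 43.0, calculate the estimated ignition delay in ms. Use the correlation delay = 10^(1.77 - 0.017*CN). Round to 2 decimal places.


delay = 10^(1.77 - 0.017*CN)
Exponent = 1.77 - 0.017*43.0 = 1.0390
delay = 10^1.0390 = 10.94 ms


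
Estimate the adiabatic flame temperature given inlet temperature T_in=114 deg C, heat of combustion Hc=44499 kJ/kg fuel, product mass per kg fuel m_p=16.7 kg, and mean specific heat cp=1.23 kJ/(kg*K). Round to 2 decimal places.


T_ad = T_in + Hc / (m_p * cp)
Denominator = 16.7 * 1.23 = 20.5410
Temperature rise = 44499 / 20.5410 = 2166.35 K
T_ad = 114 + 2166.35 = 2280.35 deg C


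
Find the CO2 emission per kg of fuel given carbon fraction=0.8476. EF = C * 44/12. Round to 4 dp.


EF = C_frac * (M_CO2 / M_C)
EF = 0.8476 * (44/12)
EF = 0.8476 * 3.666667 = 3.1079 kg_CO2/kg_fuel


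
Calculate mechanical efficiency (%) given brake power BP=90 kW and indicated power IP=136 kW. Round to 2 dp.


eta_mech = (BP / IP) * 100
Ratio = 90 / 136 = 0.6618
eta_mech = 0.6618 * 100 = 66.18%


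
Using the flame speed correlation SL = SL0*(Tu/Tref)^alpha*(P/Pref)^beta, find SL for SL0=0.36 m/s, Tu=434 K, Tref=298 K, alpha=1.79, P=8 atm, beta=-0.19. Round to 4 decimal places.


SL = SL0 * (Tu/Tref)^alpha * (P/Pref)^beta
T ratio = 434/298 = 1.45637584
(T ratio)^alpha = 1.45637584^1.79 = 1.960015
(P/Pref)^beta = 8^(-0.19) = 0.673617
SL = 0.36 * 1.960015 * 0.673617 = 0.4753 m/s


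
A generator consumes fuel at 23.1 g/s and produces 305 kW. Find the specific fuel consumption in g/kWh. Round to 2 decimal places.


SFC = (mf / BP) * 3600
Rate = 23.1 / 305 = 0.075738 g/(s*kW)
SFC = 0.075738 * 3600 = 272.66 g/kWh


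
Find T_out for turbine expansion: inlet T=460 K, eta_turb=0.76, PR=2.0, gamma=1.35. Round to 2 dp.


T_out = T_in * (1 - eta * (1 - PR^(-(gamma-1)/gamma)))
Exponent = -(1.35-1)/1.35 = -0.25925926
PR^exp = 2.0^(-0.25925926) = 0.83551680
Factor = 1 - 0.76*(1 - 0.83551680) = 0.87499277
T_out = 460 * 0.87499277 = 402.50 K


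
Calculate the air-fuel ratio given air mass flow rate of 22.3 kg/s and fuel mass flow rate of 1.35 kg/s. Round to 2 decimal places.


AFR = m_air / m_fuel
AFR = 22.3 / 1.35 = 16.52


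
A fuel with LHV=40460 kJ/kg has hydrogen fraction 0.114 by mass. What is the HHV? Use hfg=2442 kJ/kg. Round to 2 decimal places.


HHV = LHV + hfg * 9 * H
Water addition = 2442 * 9 * 0.114 = 2505.492 kJ/kg
HHV = 40460 + 2505.492 = 42965.49 kJ/kg


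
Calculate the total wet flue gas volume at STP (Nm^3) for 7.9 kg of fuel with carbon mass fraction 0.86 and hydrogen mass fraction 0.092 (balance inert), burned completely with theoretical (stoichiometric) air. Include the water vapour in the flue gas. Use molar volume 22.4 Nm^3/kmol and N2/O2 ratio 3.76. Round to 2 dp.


Per kg fuel: CO2 = (C/12 kmol)*22.4 = (0.86/12)*22.4 = 1.60533 Nm^3
Per kg fuel: H2O = (H/2 kmol)*22.4 = (0.092/2)*22.4 = 1.03040 Nm^3
O2 needed per kg fuel = C/12 + H/4 = 0.86/12 + 0.092/4 = 0.09466667 kmol
Per kg fuel: N2 = O2*3.76*22.4 = 0.09466667*3.76*22.4 = 7.97321 Nm^3
Total per kg = 1.60533 + 1.03040 + 7.97321 = 10.60894 Nm^3
Total = 10.60894 * 7.9 = 83.81 Nm^3


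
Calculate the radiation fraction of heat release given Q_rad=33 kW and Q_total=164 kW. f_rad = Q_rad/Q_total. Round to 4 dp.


f_rad = Q_rad / Q_total
f_rad = 33 / 164 = 0.2012


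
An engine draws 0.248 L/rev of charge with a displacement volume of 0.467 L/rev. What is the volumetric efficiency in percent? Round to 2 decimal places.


eta_v = (V_actual / V_disp) * 100
Ratio = 0.248 / 0.467 = 0.5310
eta_v = 0.5310 * 100 = 53.10%


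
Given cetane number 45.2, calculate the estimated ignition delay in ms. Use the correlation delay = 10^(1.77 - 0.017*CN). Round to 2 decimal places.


delay = 10^(1.77 - 0.017*CN)
Exponent = 1.77 - 0.017*45.2 = 1.0016
delay = 10^1.0016 = 10.04 ms


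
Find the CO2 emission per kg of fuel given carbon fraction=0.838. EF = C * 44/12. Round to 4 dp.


EF = C_frac * (M_CO2 / M_C)
EF = 0.838 * (44/12)
EF = 0.838 * 3.666667 = 3.0727 kg_CO2/kg_fuel


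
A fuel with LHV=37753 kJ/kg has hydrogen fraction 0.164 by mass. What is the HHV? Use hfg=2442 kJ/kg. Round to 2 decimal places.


HHV = LHV + hfg * 9 * H
Water addition = 2442 * 9 * 0.164 = 3604.392 kJ/kg
HHV = 37753 + 3604.392 = 41357.39 kJ/kg


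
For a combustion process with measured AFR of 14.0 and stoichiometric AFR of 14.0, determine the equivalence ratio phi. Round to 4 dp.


phi = AFR_stoich / AFR_actual
phi = 14.0 / 14.0 = 1.0000


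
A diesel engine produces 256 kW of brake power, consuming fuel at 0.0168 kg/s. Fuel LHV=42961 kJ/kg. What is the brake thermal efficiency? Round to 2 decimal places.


eta_BTE = (BP / (mf * LHV)) * 100
Denominator = 0.0168 * 42961 = 721.7448 kW
eta_BTE = (256 / 721.7448) * 100 = 35.47%


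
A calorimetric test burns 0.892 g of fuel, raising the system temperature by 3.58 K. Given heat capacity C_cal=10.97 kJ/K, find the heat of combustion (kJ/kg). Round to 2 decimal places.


Hc = C_cal * delta_T / m_fuel
Q_released = 10.97 * 3.58 = 39.2726 kJ
m_fuel = 0.892 g = 0.892/1000 kg = 0.000892 kg
Hc = 39.2726 / 0.000892 = 44027.58 kJ/kg


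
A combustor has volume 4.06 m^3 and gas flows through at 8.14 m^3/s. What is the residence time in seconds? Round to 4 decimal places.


tau = V / Q_flow
tau = 4.06 / 8.14 = 0.4988 s


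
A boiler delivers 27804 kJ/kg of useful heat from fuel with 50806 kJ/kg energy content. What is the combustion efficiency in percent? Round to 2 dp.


Efficiency = (Q_useful / Q_fuel) * 100
Efficiency = (27804 / 50806) * 100
Efficiency = 0.5473 * 100 = 54.73%


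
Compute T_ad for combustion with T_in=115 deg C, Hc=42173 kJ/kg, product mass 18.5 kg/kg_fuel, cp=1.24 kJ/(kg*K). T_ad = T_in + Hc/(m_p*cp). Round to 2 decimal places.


T_ad = T_in + Hc / (m_p * cp)
Denominator = 18.5 * 1.24 = 22.9400
Temperature rise = 42173 / 22.9400 = 1838.40 K
T_ad = 115 + 1838.40 = 1953.40 deg C


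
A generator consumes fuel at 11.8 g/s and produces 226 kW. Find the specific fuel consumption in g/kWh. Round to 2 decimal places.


SFC = (mf / BP) * 3600
Rate = 11.8 / 226 = 0.052212 g/(s*kW)
SFC = 0.052212 * 3600 = 187.96 g/kWh


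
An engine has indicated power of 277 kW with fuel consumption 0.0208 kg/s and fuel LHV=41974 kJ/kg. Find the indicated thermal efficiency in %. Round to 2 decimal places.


eta_ith = (IP / (mf * LHV)) * 100
Denominator = 0.0208 * 41974 = 873.0592 kW
eta_ith = (277 / 873.0592) * 100 = 31.73%


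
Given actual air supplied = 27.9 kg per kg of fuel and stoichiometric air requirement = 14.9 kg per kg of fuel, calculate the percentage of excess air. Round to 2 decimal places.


Excess air = actual - stoichiometric = 27.9 - 14.9 = 13.00 kg/kg fuel
Excess air % = (excess / stoich) * 100 = (13.00 / 14.9) * 100 = 87.25%


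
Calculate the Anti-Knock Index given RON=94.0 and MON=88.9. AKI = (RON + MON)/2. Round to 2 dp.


AKI = (RON + MON) / 2
AKI = (94.0 + 88.9) / 2
AKI = 182.9 / 2 = 91.45


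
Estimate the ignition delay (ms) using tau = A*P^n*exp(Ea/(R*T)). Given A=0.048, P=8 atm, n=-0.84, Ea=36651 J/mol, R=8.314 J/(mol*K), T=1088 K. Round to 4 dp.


tau = A * P^n * exp(Ea/(R*T))
P^n = 8^(-0.84) = 0.17434296
Ea/(R*T) = 36651/(8.314*1088) = 4.051790
exp(Ea/(R*T)) = 57.500282
tau = 0.048 * 0.17434296 * 57.500282 = 0.4812 ms


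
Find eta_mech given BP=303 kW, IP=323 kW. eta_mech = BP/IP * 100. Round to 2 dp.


eta_mech = (BP / IP) * 100
Ratio = 303 / 323 = 0.9381
eta_mech = 0.9381 * 100 = 93.81%


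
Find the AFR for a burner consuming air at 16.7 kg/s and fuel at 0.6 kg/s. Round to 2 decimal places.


AFR = m_air / m_fuel
AFR = 16.7 / 0.6 = 27.83


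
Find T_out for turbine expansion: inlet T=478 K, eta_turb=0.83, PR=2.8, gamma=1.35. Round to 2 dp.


T_out = T_in * (1 - eta * (1 - PR^(-(gamma-1)/gamma)))
Exponent = -(1.35-1)/1.35 = -0.25925926
PR^exp = 2.8^(-0.25925926) = 0.76572026
Factor = 1 - 0.83*(1 - 0.76572026) = 0.80554782
T_out = 478 * 0.80554782 = 385.05 K


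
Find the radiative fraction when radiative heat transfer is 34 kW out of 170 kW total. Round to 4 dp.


f_rad = Q_rad / Q_total
f_rad = 34 / 170 = 0.2000


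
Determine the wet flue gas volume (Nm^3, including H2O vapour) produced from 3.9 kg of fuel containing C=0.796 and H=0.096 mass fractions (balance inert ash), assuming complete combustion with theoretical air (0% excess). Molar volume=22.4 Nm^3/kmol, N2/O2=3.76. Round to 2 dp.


Per kg fuel: CO2 = (C/12 kmol)*22.4 = (0.796/12)*22.4 = 1.48587 Nm^3
Per kg fuel: H2O = (H/2 kmol)*22.4 = (0.096/2)*22.4 = 1.07520 Nm^3
O2 needed per kg fuel = C/12 + H/4 = 0.796/12 + 0.096/4 = 0.09033333 kmol
Per kg fuel: N2 = O2*3.76*22.4 = 0.09033333*3.76*22.4 = 7.60823 Nm^3
Total per kg = 1.48587 + 1.07520 + 7.60823 = 10.16930 Nm^3
Total = 10.16930 * 3.9 = 39.66 Nm^3


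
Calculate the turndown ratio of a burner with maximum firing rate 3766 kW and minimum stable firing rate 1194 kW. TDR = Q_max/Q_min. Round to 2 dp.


TDR = Q_max / Q_min
TDR = 3766 / 1194 = 3.15


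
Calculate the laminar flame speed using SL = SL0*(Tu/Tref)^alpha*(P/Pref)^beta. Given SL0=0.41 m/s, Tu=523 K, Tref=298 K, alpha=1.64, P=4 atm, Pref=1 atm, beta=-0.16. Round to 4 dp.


SL = SL0 * (Tu/Tref)^alpha * (P/Pref)^beta
T ratio = 523/298 = 1.75503356
(T ratio)^alpha = 1.75503356^1.64 = 2.515522
(P/Pref)^beta = 4^(-0.16) = 0.801070
SL = 0.41 * 2.515522 * 0.801070 = 0.8262 m/s


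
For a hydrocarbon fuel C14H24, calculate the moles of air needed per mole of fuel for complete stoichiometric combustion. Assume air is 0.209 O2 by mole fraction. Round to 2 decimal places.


Balanced combustion: C14H24 + 20 O2 -> 14 CO2 + 12 H2O
O2 needed = C + H/4 = 14 + 24/4 = 20.00 moles
Air moles = O2 / 0.209 = 20.00 / 0.209 = 95.69 moles air


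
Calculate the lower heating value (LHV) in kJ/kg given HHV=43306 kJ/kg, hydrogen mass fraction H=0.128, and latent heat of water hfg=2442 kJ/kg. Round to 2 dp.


LHV = HHV - hfg * 9 * H
Water correction = 2442 * 9 * 0.128 = 2813.184 kJ/kg
LHV = 43306 - 2813.184 = 40492.82 kJ/kg


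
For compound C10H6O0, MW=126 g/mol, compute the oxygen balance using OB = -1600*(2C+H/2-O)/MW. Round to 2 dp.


OB = -1600 * (2C + H/2 - O) / MW
Inner = 2*10 + 6/2 - 0 = 23.00
OB = -1600 * 23.00 / 126 = -292.06%


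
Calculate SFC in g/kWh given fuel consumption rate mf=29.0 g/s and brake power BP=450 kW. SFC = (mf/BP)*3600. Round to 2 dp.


SFC = (mf / BP) * 3600
Rate = 29.0 / 450 = 0.064444 g/(s*kW)
SFC = 0.064444 * 3600 = 232.00 g/kWh


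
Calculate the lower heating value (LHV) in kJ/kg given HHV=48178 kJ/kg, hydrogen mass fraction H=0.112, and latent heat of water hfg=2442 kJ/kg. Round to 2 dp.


LHV = HHV - hfg * 9 * H
Water correction = 2442 * 9 * 0.112 = 2461.536 kJ/kg
LHV = 48178 - 2461.536 = 45716.46 kJ/kg


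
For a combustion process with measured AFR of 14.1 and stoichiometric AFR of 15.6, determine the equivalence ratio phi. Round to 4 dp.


phi = AFR_stoich / AFR_actual
phi = 15.6 / 14.1 = 1.1064


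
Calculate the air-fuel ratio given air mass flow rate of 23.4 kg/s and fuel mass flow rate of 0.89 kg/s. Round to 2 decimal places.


AFR = m_air / m_fuel
AFR = 23.4 / 0.89 = 26.29


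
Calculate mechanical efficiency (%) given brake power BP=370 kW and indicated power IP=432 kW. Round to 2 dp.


eta_mech = (BP / IP) * 100
Ratio = 370 / 432 = 0.8565
eta_mech = 0.8565 * 100 = 85.65%


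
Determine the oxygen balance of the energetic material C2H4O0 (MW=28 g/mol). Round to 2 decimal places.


OB = -1600 * (2C + H/2 - O) / MW
Inner = 2*2 + 4/2 - 0 = 6.00
OB = -1600 * 6.00 / 28 = -342.86%


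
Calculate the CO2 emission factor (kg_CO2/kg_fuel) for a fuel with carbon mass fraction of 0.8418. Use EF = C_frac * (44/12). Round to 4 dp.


EF = C_frac * (M_CO2 / M_C)
EF = 0.8418 * (44/12)
EF = 0.8418 * 3.666667 = 3.0866 kg_CO2/kg_fuel


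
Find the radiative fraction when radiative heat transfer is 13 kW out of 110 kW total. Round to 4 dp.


f_rad = Q_rad / Q_total
f_rad = 13 / 110 = 0.1182


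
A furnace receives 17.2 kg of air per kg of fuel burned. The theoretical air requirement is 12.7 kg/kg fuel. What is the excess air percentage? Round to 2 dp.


Excess air = actual - stoichiometric = 17.2 - 12.7 = 4.50 kg/kg fuel
Excess air % = (excess / stoich) * 100 = (4.50 / 12.7) * 100 = 35.43%


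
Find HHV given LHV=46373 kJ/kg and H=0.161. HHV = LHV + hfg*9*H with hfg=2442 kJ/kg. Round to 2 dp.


HHV = LHV + hfg * 9 * H
Water addition = 2442 * 9 * 0.161 = 3538.458 kJ/kg
HHV = 46373 + 3538.458 = 49911.46 kJ/kg


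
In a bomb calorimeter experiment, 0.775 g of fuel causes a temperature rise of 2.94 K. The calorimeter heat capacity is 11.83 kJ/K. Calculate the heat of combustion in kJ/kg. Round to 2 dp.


Hc = C_cal * delta_T / m_fuel
Q_released = 11.83 * 2.94 = 34.7802 kJ
m_fuel = 0.775 g = 0.775/1000 kg = 0.000775 kg
Hc = 34.7802 / 0.000775 = 44877.68 kJ/kg


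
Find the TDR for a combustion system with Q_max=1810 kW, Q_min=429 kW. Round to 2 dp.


TDR = Q_max / Q_min
TDR = 1810 / 429 = 4.22


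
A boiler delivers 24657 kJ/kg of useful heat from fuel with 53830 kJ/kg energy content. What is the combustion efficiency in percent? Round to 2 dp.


Efficiency = (Q_useful / Q_fuel) * 100
Efficiency = (24657 / 53830) * 100
Efficiency = 0.4581 * 100 = 45.81%


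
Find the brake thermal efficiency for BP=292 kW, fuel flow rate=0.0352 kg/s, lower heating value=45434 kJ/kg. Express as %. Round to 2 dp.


eta_BTE = (BP / (mf * LHV)) * 100
Denominator = 0.0352 * 45434 = 1599.2768 kW
eta_BTE = (292 / 1599.2768) * 100 = 18.26%


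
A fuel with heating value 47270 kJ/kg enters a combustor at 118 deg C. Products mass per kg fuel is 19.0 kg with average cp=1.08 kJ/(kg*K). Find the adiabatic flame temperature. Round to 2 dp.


T_ad = T_in + Hc / (m_p * cp)
Denominator = 19.0 * 1.08 = 20.5200
Temperature rise = 47270 / 20.5200 = 2303.61 K
T_ad = 118 + 2303.61 = 2421.61 deg C


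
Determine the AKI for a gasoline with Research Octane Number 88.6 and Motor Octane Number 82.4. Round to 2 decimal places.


AKI = (RON + MON) / 2
AKI = (88.6 + 82.4) / 2
AKI = 171.0 / 2 = 85.50


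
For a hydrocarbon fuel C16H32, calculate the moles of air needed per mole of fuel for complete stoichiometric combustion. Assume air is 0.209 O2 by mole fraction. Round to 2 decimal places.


Balanced combustion: C16H32 + 24 O2 -> 16 CO2 + 16 H2O
O2 needed = C + H/4 = 16 + 32/4 = 24.00 moles
Air moles = O2 / 0.209 = 24.00 / 0.209 = 114.83 moles air


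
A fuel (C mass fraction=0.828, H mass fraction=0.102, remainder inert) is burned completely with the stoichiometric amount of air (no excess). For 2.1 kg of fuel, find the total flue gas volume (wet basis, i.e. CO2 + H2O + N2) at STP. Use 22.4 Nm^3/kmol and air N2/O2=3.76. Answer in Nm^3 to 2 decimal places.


Per kg fuel: CO2 = (C/12 kmol)*22.4 = (0.828/12)*22.4 = 1.54560 Nm^3
Per kg fuel: H2O = (H/2 kmol)*22.4 = (0.102/2)*22.4 = 1.14240 Nm^3
O2 needed per kg fuel = C/12 + H/4 = 0.828/12 + 0.102/4 = 0.09450000 kmol
Per kg fuel: N2 = O2*3.76*22.4 = 0.09450000*3.76*22.4 = 7.95917 Nm^3
Total per kg = 1.54560 + 1.14240 + 7.95917 = 10.64717 Nm^3
Total = 10.64717 * 2.1 = 22.36 Nm^3


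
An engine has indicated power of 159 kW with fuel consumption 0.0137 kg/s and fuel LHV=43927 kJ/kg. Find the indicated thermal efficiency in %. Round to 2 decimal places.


eta_ith = (IP / (mf * LHV)) * 100
Denominator = 0.0137 * 43927 = 601.7999 kW
eta_ith = (159 / 601.7999) * 100 = 26.42%


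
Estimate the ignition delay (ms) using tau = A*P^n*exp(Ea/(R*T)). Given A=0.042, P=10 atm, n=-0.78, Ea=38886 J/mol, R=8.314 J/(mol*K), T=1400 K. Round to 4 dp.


tau = A * P^n * exp(Ea/(R*T))
P^n = 10^(-0.78) = 0.16595869
Ea/(R*T) = 38886/(8.314*1400) = 3.340836
exp(Ea/(R*T)) = 28.242741
tau = 0.042 * 0.16595869 * 28.242741 = 0.1969 ms


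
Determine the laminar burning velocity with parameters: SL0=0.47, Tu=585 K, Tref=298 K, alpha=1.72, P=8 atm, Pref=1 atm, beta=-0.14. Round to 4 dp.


SL = SL0 * (Tu/Tref)^alpha * (P/Pref)^beta
T ratio = 585/298 = 1.96308725
(T ratio)^alpha = 1.96308725^1.72 = 3.190481
(P/Pref)^beta = 8^(-0.14) = 0.747425
SL = 0.47 * 3.190481 * 0.747425 = 1.1208 m/s


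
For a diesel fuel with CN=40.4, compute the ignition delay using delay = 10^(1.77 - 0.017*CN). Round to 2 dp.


delay = 10^(1.77 - 0.017*CN)
Exponent = 1.77 - 0.017*40.4 = 1.0832
delay = 10^1.0832 = 12.11 ms


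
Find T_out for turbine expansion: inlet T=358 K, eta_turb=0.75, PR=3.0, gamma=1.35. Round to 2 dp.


T_out = T_in * (1 - eta * (1 - PR^(-(gamma-1)/gamma)))
Exponent = -(1.35-1)/1.35 = -0.25925926
PR^exp = 3.0^(-0.25925926) = 0.75214556
Factor = 1 - 0.75*(1 - 0.75214556) = 0.81410917
T_out = 358 * 0.81410917 = 291.45 K


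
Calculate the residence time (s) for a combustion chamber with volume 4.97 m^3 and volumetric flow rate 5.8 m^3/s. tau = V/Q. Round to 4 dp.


tau = V / Q_flow
tau = 4.97 / 5.8 = 0.8569 s


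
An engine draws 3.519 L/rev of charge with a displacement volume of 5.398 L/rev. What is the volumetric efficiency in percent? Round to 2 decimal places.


eta_v = (V_actual / V_disp) * 100
Ratio = 3.519 / 5.398 = 0.6519
eta_v = 0.6519 * 100 = 65.19%


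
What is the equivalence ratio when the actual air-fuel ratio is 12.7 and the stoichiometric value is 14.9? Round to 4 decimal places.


phi = AFR_stoich / AFR_actual
phi = 14.9 / 12.7 = 1.1732


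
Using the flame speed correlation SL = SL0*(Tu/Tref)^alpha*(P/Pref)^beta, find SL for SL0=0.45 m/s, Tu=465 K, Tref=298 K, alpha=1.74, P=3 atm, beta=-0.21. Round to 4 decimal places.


SL = SL0 * (Tu/Tref)^alpha * (P/Pref)^beta
T ratio = 465/298 = 1.56040268
(T ratio)^alpha = 1.56040268^1.74 = 2.168862
(P/Pref)^beta = 3^(-0.21) = 0.793971
SL = 0.45 * 2.168862 * 0.793971 = 0.7749 m/s


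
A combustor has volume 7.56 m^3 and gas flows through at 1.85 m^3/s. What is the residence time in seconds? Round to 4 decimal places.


tau = V / Q_flow
tau = 7.56 / 1.85 = 4.0865 s


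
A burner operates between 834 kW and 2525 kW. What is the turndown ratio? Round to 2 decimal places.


TDR = Q_max / Q_min
TDR = 2525 / 834 = 3.03


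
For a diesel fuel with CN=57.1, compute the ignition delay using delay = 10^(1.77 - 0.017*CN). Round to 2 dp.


delay = 10^(1.77 - 0.017*CN)
Exponent = 1.77 - 0.017*57.1 = 0.7993
delay = 10^0.7993 = 6.30 ms


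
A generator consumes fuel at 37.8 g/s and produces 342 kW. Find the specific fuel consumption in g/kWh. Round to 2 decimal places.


SFC = (mf / BP) * 3600
Rate = 37.8 / 342 = 0.110526 g/(s*kW)
SFC = 0.110526 * 3600 = 397.89 g/kWh


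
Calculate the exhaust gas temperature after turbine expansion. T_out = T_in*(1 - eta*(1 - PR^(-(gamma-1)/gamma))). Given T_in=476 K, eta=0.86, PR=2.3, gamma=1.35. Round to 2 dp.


T_out = T_in * (1 - eta * (1 - PR^(-(gamma-1)/gamma)))
Exponent = -(1.35-1)/1.35 = -0.25925926
PR^exp = 2.3^(-0.25925926) = 0.80578413
Factor = 1 - 0.86*(1 - 0.80578413) = 0.83297435
T_out = 476 * 0.83297435 = 396.50 K


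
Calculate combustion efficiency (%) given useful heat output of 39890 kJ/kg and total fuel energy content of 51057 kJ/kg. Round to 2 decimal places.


Efficiency = (Q_useful / Q_fuel) * 100
Efficiency = (39890 / 51057) * 100
Efficiency = 0.7813 * 100 = 78.13%


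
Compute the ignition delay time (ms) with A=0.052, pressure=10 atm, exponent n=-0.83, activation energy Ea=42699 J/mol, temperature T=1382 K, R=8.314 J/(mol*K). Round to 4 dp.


tau = A * P^n * exp(Ea/(R*T))
P^n = 10^(-0.83) = 0.14791084
Ea/(R*T) = 42699/(8.314*1382) = 3.716205
exp(Ea/(R*T)) = 41.108085
tau = 0.052 * 0.14791084 * 41.108085 = 0.3162 ms


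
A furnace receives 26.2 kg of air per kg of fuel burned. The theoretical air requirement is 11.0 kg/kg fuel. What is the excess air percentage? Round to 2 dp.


Excess air = actual - stoichiometric = 26.2 - 11.0 = 15.20 kg/kg fuel
Excess air % = (excess / stoich) * 100 = (15.20 / 11.0) * 100 = 138.18%


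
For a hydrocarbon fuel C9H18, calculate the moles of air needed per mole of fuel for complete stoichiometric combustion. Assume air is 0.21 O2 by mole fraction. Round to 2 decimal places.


Balanced combustion: C9H18 + 13.5 O2 -> 9 CO2 + 9 H2O
O2 needed = C + H/4 = 9 + 18/4 = 13.50 moles
Air moles = O2 / 0.21 = 13.50 / 0.21 = 64.29 moles air


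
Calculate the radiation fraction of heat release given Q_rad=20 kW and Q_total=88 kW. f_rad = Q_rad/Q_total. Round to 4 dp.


f_rad = Q_rad / Q_total
f_rad = 20 / 88 = 0.2273


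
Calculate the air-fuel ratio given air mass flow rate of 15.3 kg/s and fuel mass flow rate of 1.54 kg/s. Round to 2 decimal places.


AFR = m_air / m_fuel
AFR = 15.3 / 1.54 = 9.94


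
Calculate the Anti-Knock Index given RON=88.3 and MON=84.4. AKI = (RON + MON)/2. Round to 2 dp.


AKI = (RON + MON) / 2
AKI = (88.3 + 84.4) / 2
AKI = 172.7 / 2 = 86.35


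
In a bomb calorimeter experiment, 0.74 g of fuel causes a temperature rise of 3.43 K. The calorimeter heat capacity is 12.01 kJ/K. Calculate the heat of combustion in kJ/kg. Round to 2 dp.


Hc = C_cal * delta_T / m_fuel
Q_released = 12.01 * 3.43 = 41.1943 kJ
m_fuel = 0.74 g = 0.74/1000 kg = 0.000740 kg
Hc = 41.1943 / 0.000740 = 55667.97 kJ/kg


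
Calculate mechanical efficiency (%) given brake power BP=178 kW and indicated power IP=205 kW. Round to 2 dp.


eta_mech = (BP / IP) * 100
Ratio = 178 / 205 = 0.8683
eta_mech = 0.8683 * 100 = 86.83%


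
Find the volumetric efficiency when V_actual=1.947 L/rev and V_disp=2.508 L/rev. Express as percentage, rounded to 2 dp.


eta_v = (V_actual / V_disp) * 100
Ratio = 1.947 / 2.508 = 0.7763
eta_v = 0.7763 * 100 = 77.63%


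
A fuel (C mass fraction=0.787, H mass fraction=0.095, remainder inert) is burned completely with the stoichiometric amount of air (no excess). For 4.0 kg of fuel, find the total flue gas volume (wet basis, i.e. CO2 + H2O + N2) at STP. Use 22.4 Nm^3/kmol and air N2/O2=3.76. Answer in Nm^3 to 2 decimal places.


Per kg fuel: CO2 = (C/12 kmol)*22.4 = (0.787/12)*22.4 = 1.46907 Nm^3
Per kg fuel: H2O = (H/2 kmol)*22.4 = (0.095/2)*22.4 = 1.06400 Nm^3
O2 needed per kg fuel = C/12 + H/4 = 0.787/12 + 0.095/4 = 0.08933333 kmol
Per kg fuel: N2 = O2*3.76*22.4 = 0.08933333*3.76*22.4 = 7.52401 Nm^3
Total per kg = 1.46907 + 1.06400 + 7.52401 = 10.05708 Nm^3
Total = 10.05708 * 4.0 = 40.23 Nm^3


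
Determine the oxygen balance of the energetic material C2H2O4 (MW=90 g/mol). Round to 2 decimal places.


OB = -1600 * (2C + H/2 - O) / MW
Inner = 2*2 + 2/2 - 4 = 1.00
OB = -1600 * 1.00 / 90 = -17.78%


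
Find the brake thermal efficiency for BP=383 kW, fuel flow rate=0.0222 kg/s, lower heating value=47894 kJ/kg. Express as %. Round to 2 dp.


eta_BTE = (BP / (mf * LHV)) * 100
Denominator = 0.0222 * 47894 = 1063.2468 kW
eta_BTE = (383 / 1063.2468) * 100 = 36.02%


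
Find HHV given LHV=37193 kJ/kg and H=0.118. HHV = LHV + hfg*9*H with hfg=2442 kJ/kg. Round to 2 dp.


HHV = LHV + hfg * 9 * H
Water addition = 2442 * 9 * 0.118 = 2593.404 kJ/kg
HHV = 37193 + 2593.404 = 39786.40 kJ/kg


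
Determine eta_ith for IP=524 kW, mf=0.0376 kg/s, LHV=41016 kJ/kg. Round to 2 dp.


eta_ith = (IP / (mf * LHV)) * 100
Denominator = 0.0376 * 41016 = 1542.2016 kW
eta_ith = (524 / 1542.2016) * 100 = 33.98%


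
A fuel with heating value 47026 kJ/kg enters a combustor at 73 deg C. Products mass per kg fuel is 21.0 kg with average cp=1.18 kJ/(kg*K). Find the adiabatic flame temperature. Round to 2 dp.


T_ad = T_in + Hc / (m_p * cp)
Denominator = 21.0 * 1.18 = 24.7800
Temperature rise = 47026 / 24.7800 = 1897.74 K
T_ad = 73 + 1897.74 = 1970.74 deg C


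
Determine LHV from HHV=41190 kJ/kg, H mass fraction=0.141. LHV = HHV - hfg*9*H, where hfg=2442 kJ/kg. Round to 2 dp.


LHV = HHV - hfg * 9 * H
Water correction = 2442 * 9 * 0.141 = 3098.898 kJ/kg
LHV = 41190 - 3098.898 = 38091.10 kJ/kg


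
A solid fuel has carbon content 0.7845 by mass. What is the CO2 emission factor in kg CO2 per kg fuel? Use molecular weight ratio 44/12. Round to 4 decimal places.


EF = C_frac * (M_CO2 / M_C)
EF = 0.7845 * (44/12)
EF = 0.7845 * 3.666667 = 2.8765 kg_CO2/kg_fuel


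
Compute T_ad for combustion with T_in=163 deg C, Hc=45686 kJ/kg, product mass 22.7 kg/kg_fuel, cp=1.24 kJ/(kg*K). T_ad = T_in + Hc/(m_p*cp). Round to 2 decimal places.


T_ad = T_in + Hc / (m_p * cp)
Denominator = 22.7 * 1.24 = 28.1480
Temperature rise = 45686 / 28.1480 = 1623.06 K
T_ad = 163 + 1623.06 = 1786.06 deg C


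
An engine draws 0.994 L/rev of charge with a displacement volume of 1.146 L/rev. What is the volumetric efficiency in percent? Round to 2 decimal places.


eta_v = (V_actual / V_disp) * 100
Ratio = 0.994 / 1.146 = 0.8674
eta_v = 0.8674 * 100 = 86.74%


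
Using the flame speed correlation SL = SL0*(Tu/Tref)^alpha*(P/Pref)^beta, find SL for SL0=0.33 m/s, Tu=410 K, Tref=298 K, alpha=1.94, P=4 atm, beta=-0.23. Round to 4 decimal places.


SL = SL0 * (Tu/Tref)^alpha * (P/Pref)^beta
T ratio = 410/298 = 1.37583893
(T ratio)^alpha = 1.37583893^1.94 = 1.857039
(P/Pref)^beta = 4^(-0.23) = 0.726986
SL = 0.33 * 1.857039 * 0.726986 = 0.4455 m/s


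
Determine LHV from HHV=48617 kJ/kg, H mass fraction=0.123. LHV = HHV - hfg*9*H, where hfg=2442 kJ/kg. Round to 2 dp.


LHV = HHV - hfg * 9 * H
Water correction = 2442 * 9 * 0.123 = 2703.294 kJ/kg
LHV = 48617 - 2703.294 = 45913.71 kJ/kg


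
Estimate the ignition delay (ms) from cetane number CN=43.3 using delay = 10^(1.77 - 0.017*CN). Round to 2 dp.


delay = 10^(1.77 - 0.017*CN)
Exponent = 1.77 - 0.017*43.3 = 1.0339
delay = 10^1.0339 = 10.81 ms


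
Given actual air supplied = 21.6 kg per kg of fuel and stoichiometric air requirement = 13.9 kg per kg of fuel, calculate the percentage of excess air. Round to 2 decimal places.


Excess air = actual - stoichiometric = 21.6 - 13.9 = 7.70 kg/kg fuel
Excess air % = (excess / stoich) * 100 = (7.70 / 13.9) * 100 = 55.40%


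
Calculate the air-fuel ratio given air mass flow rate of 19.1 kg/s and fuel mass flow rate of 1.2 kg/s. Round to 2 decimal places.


AFR = m_air / m_fuel
AFR = 19.1 / 1.2 = 15.92


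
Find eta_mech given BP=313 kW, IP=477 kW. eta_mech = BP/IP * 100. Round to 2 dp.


eta_mech = (BP / IP) * 100
Ratio = 313 / 477 = 0.6562
eta_mech = 0.6562 * 100 = 65.62%


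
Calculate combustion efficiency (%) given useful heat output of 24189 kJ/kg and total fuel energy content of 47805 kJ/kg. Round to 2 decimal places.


Efficiency = (Q_useful / Q_fuel) * 100
Efficiency = (24189 / 47805) * 100
Efficiency = 0.5060 * 100 = 50.60%


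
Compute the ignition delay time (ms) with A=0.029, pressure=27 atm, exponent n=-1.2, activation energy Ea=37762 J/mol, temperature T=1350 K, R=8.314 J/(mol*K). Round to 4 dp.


tau = A * P^n * exp(Ea/(R*T))
P^n = 27^(-1.2) = 0.01915859
Ea/(R*T) = 37762/(8.314*1350) = 3.364428
exp(Ea/(R*T)) = 28.916943
tau = 0.029 * 0.01915859 * 28.916943 = 0.0161 ms


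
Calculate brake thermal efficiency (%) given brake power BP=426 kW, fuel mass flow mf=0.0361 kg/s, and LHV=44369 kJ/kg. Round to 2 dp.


eta_BTE = (BP / (mf * LHV)) * 100
Denominator = 0.0361 * 44369 = 1601.7209 kW
eta_BTE = (426 / 1601.7209) * 100 = 26.60%


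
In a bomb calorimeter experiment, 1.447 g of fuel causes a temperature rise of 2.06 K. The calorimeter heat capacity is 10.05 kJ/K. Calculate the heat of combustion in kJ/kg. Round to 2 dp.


Hc = C_cal * delta_T / m_fuel
Q_released = 10.05 * 2.06 = 20.7030 kJ
m_fuel = 1.447 g = 1.447/1000 kg = 0.001447 kg
Hc = 20.7030 / 0.001447 = 14307.53 kJ/kg


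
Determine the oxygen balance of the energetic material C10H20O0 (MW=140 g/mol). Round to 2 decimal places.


OB = -1600 * (2C + H/2 - O) / MW
Inner = 2*10 + 20/2 - 0 = 30.00
OB = -1600 * 30.00 / 140 = -342.86%


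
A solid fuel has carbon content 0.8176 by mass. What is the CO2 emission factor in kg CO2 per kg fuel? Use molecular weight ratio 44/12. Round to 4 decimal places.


EF = C_frac * (M_CO2 / M_C)
EF = 0.8176 * (44/12)
EF = 0.8176 * 3.666667 = 2.9979 kg_CO2/kg_fuel


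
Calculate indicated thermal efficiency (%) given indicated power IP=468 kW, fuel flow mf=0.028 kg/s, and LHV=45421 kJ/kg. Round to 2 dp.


eta_ith = (IP / (mf * LHV)) * 100
Denominator = 0.028 * 45421 = 1271.7880 kW
eta_ith = (468 / 1271.7880) * 100 = 36.80%


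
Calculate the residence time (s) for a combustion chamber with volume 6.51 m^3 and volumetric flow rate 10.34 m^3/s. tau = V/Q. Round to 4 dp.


tau = V / Q_flow
tau = 6.51 / 10.34 = 0.6296 s


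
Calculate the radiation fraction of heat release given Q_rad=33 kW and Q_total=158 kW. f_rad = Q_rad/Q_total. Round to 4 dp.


f_rad = Q_rad / Q_total
f_rad = 33 / 158 = 0.2089


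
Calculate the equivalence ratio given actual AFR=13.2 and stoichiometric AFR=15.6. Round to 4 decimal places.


phi = AFR_stoich / AFR_actual
phi = 15.6 / 13.2 = 1.1818


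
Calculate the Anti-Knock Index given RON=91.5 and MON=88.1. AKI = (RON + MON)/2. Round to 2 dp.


AKI = (RON + MON) / 2
AKI = (91.5 + 88.1) / 2
AKI = 179.6 / 2 = 89.80


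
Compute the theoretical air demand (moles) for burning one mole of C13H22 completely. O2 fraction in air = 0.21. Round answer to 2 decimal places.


Balanced combustion: C13H22 + 18.5 O2 -> 13 CO2 + 11 H2O
O2 needed = C + H/4 = 13 + 22/4 = 18.50 moles
Air moles = O2 / 0.21 = 18.50 / 0.21 = 88.10 moles air


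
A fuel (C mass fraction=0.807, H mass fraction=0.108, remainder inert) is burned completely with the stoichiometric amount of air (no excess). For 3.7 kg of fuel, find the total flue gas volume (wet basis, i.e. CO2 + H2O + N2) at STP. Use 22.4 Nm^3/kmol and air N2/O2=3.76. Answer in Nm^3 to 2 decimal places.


Per kg fuel: CO2 = (C/12 kmol)*22.4 = (0.807/12)*22.4 = 1.50640 Nm^3
Per kg fuel: H2O = (H/2 kmol)*22.4 = (0.108/2)*22.4 = 1.20960 Nm^3
O2 needed per kg fuel = C/12 + H/4 = 0.807/12 + 0.108/4 = 0.09425000 kmol
Per kg fuel: N2 = O2*3.76*22.4 = 0.09425000*3.76*22.4 = 7.93811 Nm^3
Total per kg = 1.50640 + 1.20960 + 7.93811 = 10.65411 Nm^3
Total = 10.65411 * 3.7 = 39.42 Nm^3


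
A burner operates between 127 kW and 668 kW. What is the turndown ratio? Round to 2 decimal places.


TDR = Q_max / Q_min
TDR = 668 / 127 = 5.26


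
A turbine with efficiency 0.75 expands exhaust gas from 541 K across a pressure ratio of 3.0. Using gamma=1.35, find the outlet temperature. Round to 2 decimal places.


T_out = T_in * (1 - eta * (1 - PR^(-(gamma-1)/gamma)))
Exponent = -(1.35-1)/1.35 = -0.25925926
PR^exp = 3.0^(-0.25925926) = 0.75214556
Factor = 1 - 0.75*(1 - 0.75214556) = 0.81410917
T_out = 541 * 0.81410917 = 440.43 K


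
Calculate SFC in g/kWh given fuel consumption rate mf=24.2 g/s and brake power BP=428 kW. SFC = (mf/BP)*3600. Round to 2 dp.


SFC = (mf / BP) * 3600
Rate = 24.2 / 428 = 0.056542 g/(s*kW)
SFC = 0.056542 * 3600 = 203.55 g/kWh


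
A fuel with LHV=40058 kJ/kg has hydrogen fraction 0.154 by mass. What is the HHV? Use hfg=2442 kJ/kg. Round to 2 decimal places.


HHV = LHV + hfg * 9 * H
Water addition = 2442 * 9 * 0.154 = 3384.612 kJ/kg
HHV = 40058 + 3384.612 = 43442.61 kJ/kg


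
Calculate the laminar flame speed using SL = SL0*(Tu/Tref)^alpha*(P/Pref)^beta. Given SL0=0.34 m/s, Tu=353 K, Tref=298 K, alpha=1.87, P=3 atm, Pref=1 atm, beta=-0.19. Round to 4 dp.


SL = SL0 * (Tu/Tref)^alpha * (P/Pref)^beta
T ratio = 353/298 = 1.18456376
(T ratio)^alpha = 1.18456376^1.87 = 1.372633
(P/Pref)^beta = 3^(-0.19) = 0.811609
SL = 0.34 * 1.372633 * 0.811609 = 0.3788 m/s


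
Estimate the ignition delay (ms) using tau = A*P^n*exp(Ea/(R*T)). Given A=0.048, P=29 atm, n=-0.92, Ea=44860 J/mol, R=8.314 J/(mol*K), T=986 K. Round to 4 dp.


tau = A * P^n * exp(Ea/(R*T))
P^n = 29^(-0.92) = 0.04514336
Ea/(R*T) = 44860/(8.314*986) = 5.472331
exp(Ea/(R*T)) = 238.014286
tau = 0.048 * 0.04514336 * 238.014286 = 0.5157 ms


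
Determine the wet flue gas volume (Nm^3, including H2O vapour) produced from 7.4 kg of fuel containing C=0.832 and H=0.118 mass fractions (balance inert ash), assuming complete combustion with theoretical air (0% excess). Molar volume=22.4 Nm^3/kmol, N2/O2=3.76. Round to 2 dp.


Per kg fuel: CO2 = (C/12 kmol)*22.4 = (0.832/12)*22.4 = 1.55307 Nm^3
Per kg fuel: H2O = (H/2 kmol)*22.4 = (0.118/2)*22.4 = 1.32160 Nm^3
O2 needed per kg fuel = C/12 + H/4 = 0.832/12 + 0.118/4 = 0.09883333 kmol
Per kg fuel: N2 = O2*3.76*22.4 = 0.09883333*3.76*22.4 = 8.32414 Nm^3
Total per kg = 1.55307 + 1.32160 + 8.32414 = 11.19881 Nm^3
Total = 11.19881 * 7.4 = 82.87 Nm^3


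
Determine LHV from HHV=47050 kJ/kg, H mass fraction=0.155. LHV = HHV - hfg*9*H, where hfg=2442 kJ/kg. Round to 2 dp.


LHV = HHV - hfg * 9 * H
Water correction = 2442 * 9 * 0.155 = 3406.590 kJ/kg
LHV = 47050 - 3406.590 = 43643.41 kJ/kg


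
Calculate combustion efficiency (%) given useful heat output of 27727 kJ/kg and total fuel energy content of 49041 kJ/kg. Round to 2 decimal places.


Efficiency = (Q_useful / Q_fuel) * 100
Efficiency = (27727 / 49041) * 100
Efficiency = 0.5654 * 100 = 56.54%


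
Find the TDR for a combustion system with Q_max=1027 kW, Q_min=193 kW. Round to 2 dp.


TDR = Q_max / Q_min
TDR = 1027 / 193 = 5.32


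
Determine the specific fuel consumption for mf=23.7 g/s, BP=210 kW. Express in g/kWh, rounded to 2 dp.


SFC = (mf / BP) * 3600
Rate = 23.7 / 210 = 0.112857 g/(s*kW)
SFC = 0.112857 * 3600 = 406.29 g/kWh


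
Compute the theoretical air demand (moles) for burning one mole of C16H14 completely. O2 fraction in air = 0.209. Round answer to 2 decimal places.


Balanced combustion: C16H14 + 19.5 O2 -> 16 CO2 + 7 H2O
O2 needed = C + H/4 = 16 + 14/4 = 19.50 moles
Air moles = O2 / 0.209 = 19.50 / 0.209 = 93.30 moles air


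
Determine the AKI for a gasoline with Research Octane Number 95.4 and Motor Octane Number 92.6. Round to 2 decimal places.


AKI = (RON + MON) / 2
AKI = (95.4 + 92.6) / 2
AKI = 188.0 / 2 = 94.00


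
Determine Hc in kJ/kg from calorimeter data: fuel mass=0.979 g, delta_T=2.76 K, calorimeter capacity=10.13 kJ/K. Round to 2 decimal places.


Hc = C_cal * delta_T / m_fuel
Q_released = 10.13 * 2.76 = 27.9588 kJ
m_fuel = 0.979 g = 0.979/1000 kg = 0.000979 kg
Hc = 27.9588 / 0.000979 = 28558.53 kJ/kg


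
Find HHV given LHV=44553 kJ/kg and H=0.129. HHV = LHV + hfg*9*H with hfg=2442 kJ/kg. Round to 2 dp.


HHV = LHV + hfg * 9 * H
Water addition = 2442 * 9 * 0.129 = 2835.162 kJ/kg
HHV = 44553 + 2835.162 = 47388.16 kJ/kg


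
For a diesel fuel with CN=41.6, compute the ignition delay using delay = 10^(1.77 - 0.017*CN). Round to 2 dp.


delay = 10^(1.77 - 0.017*CN)
Exponent = 1.77 - 0.017*41.6 = 1.0628
delay = 10^1.0628 = 11.56 ms


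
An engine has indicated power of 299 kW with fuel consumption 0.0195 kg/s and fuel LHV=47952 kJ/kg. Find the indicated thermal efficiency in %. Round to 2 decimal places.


eta_ith = (IP / (mf * LHV)) * 100
Denominator = 0.0195 * 47952 = 935.0640 kW
eta_ith = (299 / 935.0640) * 100 = 31.98%


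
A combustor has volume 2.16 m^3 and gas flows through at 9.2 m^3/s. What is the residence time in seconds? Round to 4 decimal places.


tau = V / Q_flow
tau = 2.16 / 9.2 = 0.2348 s


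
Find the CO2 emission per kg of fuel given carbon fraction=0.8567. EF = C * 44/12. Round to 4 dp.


EF = C_frac * (M_CO2 / M_C)
EF = 0.8567 * (44/12)
EF = 0.8567 * 3.666667 = 3.1412 kg_CO2/kg_fuel


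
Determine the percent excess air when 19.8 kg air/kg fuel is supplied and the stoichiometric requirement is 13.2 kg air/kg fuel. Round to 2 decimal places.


Excess air = actual - stoichiometric = 19.8 - 13.2 = 6.60 kg/kg fuel
Excess air % = (excess / stoich) * 100 = (6.60 / 13.2) * 100 = 50.00%


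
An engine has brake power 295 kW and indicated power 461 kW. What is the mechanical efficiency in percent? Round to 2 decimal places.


eta_mech = (BP / IP) * 100
Ratio = 295 / 461 = 0.6399
eta_mech = 0.6399 * 100 = 63.99%


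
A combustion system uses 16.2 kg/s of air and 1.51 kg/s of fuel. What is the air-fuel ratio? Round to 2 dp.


AFR = m_air / m_fuel
AFR = 16.2 / 1.51 = 10.73


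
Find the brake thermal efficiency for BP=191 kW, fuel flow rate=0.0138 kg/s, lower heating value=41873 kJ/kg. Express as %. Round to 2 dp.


eta_BTE = (BP / (mf * LHV)) * 100
Denominator = 0.0138 * 41873 = 577.8474 kW
eta_BTE = (191 / 577.8474) * 100 = 33.05%
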